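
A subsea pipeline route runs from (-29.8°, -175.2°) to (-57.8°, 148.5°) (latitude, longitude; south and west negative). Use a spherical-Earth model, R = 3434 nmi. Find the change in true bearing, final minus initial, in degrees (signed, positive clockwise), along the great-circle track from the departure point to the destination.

+26.3°

Initial bearing θ₁ = atan2(sin Δλ cos φ₂, cos φ₁ sin φ₂ − sin φ₁ cos φ₂ cos Δλ) = 211.20°
Final bearing θ₂ = (initial bearing from the destination back to the start) + 180° = 237.53°
Δθ = θ₂ − θ₁ = +26.3°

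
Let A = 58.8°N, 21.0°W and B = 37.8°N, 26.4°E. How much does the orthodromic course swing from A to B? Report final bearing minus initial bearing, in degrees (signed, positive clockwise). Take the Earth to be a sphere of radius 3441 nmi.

Initial bearing θ₁ = atan2(sin Δλ cos φ₂, cos φ₁ sin φ₂ − sin φ₁ cos φ₂ cos Δλ) = 103.53°
Final bearing θ₂ = (initial bearing from the destination back to the start) + 180° = 140.40°
Δθ = θ₂ − θ₁ = +36.9°

+36.9°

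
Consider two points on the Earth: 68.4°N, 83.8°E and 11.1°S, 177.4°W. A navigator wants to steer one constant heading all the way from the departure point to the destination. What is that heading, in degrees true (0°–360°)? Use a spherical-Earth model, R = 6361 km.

Δψ = ln[tan(π/4+φ₂/2)/tan(π/4+φ₁/2)] = -1.8517
Δλ = +1.7244 rad (taken the short way round)
course = atan2(Δλ, Δψ) = 137.04°

137.0°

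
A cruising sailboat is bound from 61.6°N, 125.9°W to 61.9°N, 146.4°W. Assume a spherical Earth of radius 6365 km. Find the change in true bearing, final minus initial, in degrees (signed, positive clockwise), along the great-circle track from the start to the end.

-18.1°

Initial bearing θ₁ = atan2(sin Δλ cos φ₂, cos φ₁ sin φ₂ − sin φ₁ cos φ₂ cos Δλ) = 280.80°
Final bearing θ₂ = (initial bearing from the destination back to the start) + 180° = 262.70°
Δθ = θ₂ − θ₁ = -18.1°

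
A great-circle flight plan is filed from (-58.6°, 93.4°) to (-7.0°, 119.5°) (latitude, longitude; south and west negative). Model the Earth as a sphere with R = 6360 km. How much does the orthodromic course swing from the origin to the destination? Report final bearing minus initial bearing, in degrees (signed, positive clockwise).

At departure: θ₁ = atan2(sin Δλ cos φ₂, cos φ₁ sin φ₂ − sin φ₁ cos φ₂ cos Δλ) = 32.06°
At arrival: θ₂ = atan2(sin Δλ cos φ₁, −cos φ₂ sin φ₁ + sin φ₂ cos φ₁ cos Δλ) = 16.18°
Δθ = θ₂ − θ₁ = -15.9°

-15.9°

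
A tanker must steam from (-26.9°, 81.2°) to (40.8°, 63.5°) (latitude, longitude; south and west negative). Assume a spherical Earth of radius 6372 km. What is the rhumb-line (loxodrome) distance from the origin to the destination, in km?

7749 km

Rhumb course C = atan2(Δλ, Δψ) with Δψ = ln[tan(π/4+φ₂/2)/tan(π/4+φ₁/2)] = +1.2690, Δλ = -0.3089 → C = 346.32°
d = R·|Δφ| / |cos C| = 6372·1.18159 / 0.97162 = 7749 km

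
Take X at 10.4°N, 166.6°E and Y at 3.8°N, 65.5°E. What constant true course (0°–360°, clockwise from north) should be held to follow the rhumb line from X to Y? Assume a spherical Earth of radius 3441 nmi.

Δψ = ln[tan(π/4+φ₂/2)/tan(π/4+φ₁/2)] = -0.1161
Δλ = -1.7645 rad (taken the short way round)
course = atan2(Δλ, Δψ) = 266.23°

266.2°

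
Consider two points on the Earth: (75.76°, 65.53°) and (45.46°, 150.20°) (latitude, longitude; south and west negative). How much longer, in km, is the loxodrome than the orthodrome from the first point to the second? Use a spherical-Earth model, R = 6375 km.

374 km

Great circle: cos σ = sin φ₁ sin φ₂ + cos φ₁ cos φ₂ cos Δλ,  σ = 0.7857 rad → d_gc = 5008.9 km
Rhumb line: Δψ = -1.1874, q = Δφ/Δψ = 0.4454, d_rh = R√(Δφ²+q²Δλ²) = 5382.5 km
Excess = 5382.5 − 5008.9 = 373.6 ≈ 374 km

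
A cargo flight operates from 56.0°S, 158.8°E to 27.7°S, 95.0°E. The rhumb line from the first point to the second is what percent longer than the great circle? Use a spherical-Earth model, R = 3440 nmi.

Great circle: σ = 0.9223 rad → d_gc = Rσ = 3172.8 nmi
Rhumb: Δφ = +0.4939, Δλ = -1.1135, Δψ = +0.6816, q = Δφ/Δψ = 0.7247 → d_rh = R√(Δφ²+q²Δλ²) = 3254.6 nmi
Excess = (3254.6 − 3172.8) / 3172.8 = 81.8 / 3172.8 = 2.58% ≈ 2.6%

2.6%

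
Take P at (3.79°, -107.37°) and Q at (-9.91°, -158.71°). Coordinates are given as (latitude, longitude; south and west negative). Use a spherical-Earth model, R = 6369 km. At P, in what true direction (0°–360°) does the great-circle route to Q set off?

254.6°

N = sin Δλ·cos φ₂ = -0.7692;  D = cos φ₁ sin φ₂ − sin φ₁ cos φ₂ cos Δλ = -0.2124
initial course = atan2(N, D) = 254.56°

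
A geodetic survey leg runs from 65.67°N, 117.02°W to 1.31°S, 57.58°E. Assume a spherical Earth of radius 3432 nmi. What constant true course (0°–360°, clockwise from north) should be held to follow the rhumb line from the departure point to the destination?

117.1°

Δψ = ln[tan(π/4+φ₂/2)/tan(π/4+φ₁/2)] = -1.5573
Δλ = +3.0473 rad (taken the short way round)
course = atan2(Δλ, Δψ) = 117.07°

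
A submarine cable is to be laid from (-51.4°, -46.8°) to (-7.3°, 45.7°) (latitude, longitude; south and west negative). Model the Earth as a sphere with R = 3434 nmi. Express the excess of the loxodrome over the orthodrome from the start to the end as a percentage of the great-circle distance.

Great circle: σ = 1.4984 rad → d_gc = Rσ = 5145.6 nmi
Rhumb: Δφ = +0.7697, Δλ = +1.6144, Δψ = +0.9215, q = Δφ/Δψ = 0.8352 → d_rh = R√(Δφ²+q²Δλ²) = 5331.8 nmi
Excess = (5331.8 − 5145.6) / 5145.6 = 186.2 / 5145.6 = 3.62% ≈ 3.6%

3.6%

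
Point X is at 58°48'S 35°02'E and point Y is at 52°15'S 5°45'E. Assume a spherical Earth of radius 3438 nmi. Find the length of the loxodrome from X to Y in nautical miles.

Rhumb course C = atan2(Δλ, Δψ) with Δψ = ln[tan(π/4+φ₂/2)/tan(π/4+φ₁/2)] = +0.2025, Δλ = -0.5111 → C = 291.62°
d = R·|Δφ| / |cos C| = 3438·0.11432 / 0.36842 = 1067 nmi

1067 nmi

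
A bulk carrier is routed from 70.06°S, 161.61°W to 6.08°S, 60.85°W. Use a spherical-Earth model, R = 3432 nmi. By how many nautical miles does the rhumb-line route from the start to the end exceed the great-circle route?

367 nmi

Great circle: cos σ = sin φ₁ sin φ₂ + cos φ₁ cos φ₂ cos Δλ,  σ = 1.5345 rad → d_gc = 5266.5 nmi
Rhumb line: Δψ = +1.6322, q = Δφ/Δψ = 0.6842, d_rh = R√(Δφ²+q²Δλ²) = 5633.6 nmi
Excess = 5633.6 − 5266.5 = 367.1 ≈ 367 nmi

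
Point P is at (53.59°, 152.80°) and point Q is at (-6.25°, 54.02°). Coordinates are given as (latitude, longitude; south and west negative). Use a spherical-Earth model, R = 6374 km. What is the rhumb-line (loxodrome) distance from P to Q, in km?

Δψ = ln[tan(π/4+φ₂/2)/tan(π/4+φ₁/2)] = -1.2214;  Δφ = -1.0444 rad,  Δλ = -1.7240 rad
q = Δφ/Δψ = 0.8551
d = R·√(Δφ² + q²Δλ²) = 6374·1.80671 = 11516 km

11516 km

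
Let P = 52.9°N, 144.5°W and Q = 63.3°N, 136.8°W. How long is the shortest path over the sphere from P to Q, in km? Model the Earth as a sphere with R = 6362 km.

Haversine: a = sin²(Δφ/2)+cos φ₁ cos φ₂ sin²(Δλ/2) = 0.00944;  σ = 2·atan2(√a,√(1−a))
σ = 11.149° → d = Rσ = 6362·0.19459 = 1238 km

1238 km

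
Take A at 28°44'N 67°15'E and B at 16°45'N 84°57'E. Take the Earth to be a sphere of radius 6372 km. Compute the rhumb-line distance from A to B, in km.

Δψ = ln[tan(π/4+φ₂/2)/tan(π/4+φ₁/2)] = -0.2273;  Δφ = -0.2091 rad,  Δλ = +0.3089 rad
q = Δφ/Δψ = 0.9200
d = R·√(Δφ² + q²Δλ²) = 6372·0.35287 = 2248 km

2248 km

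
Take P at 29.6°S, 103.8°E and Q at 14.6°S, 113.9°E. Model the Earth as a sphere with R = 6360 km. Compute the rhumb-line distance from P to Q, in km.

Rhumb course C = atan2(Δλ, Δψ) with Δψ = ln[tan(π/4+φ₂/2)/tan(π/4+φ₁/2)] = +0.2836, Δλ = +0.1763 → C = 31.86°
d = R·|Δφ| / |cos C| = 6360·0.26180 / 0.84934 = 1960 km

1960 km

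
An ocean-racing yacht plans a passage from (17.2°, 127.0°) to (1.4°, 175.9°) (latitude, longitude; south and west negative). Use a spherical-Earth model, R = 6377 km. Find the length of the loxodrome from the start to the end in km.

Δψ = ln[tan(π/4+φ₂/2)/tan(π/4+φ₁/2)] = -0.2804;  Δφ = -0.2758 rad,  Δλ = +0.8535 rad
q = Δφ/Δψ = 0.9836
d = R·√(Δφ² + q²Δλ²) = 6377·0.88357 = 5634 km

5634 km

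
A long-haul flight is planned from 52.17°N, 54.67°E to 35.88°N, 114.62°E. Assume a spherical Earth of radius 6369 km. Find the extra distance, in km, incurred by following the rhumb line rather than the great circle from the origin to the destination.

Great circle: cos σ = sin φ₁ sin φ₂ + cos φ₁ cos φ₂ cos Δλ,  σ = 0.7788 rad → d_gc = 4960.2 km
Rhumb line: Δψ = -0.3993, q = Δφ/Δψ = 0.7120, d_rh = R√(Δφ²+q²Δλ²) = 5078.8 km
Excess = 5078.8 − 4960.2 = 118.6 ≈ 119 km

119 km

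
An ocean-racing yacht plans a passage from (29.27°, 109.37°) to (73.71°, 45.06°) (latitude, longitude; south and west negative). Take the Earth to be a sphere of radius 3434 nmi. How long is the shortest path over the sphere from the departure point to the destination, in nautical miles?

3289 nmi

Haversine: a = sin²(Δφ/2)+cos φ₁ cos φ₂ sin²(Δλ/2) = 0.21232;  σ = 2·atan2(√a,√(1−a))
σ = 54.874° → d = Rσ = 3434·0.95774 = 3289 nmi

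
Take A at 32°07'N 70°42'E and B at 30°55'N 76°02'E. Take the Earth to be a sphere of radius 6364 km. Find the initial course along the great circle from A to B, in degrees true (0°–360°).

N = sin Δλ·cos φ₂ = +0.0797;  D = cos φ₁ sin φ₂ − sin φ₁ cos φ₂ cos Δλ = -0.0190
initial course = atan2(N, D) = 103.38°

103.4°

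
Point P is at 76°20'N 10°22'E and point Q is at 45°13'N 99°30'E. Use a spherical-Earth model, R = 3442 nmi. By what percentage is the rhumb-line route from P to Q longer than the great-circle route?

Great circle: σ = 0.8063 rad → d_gc = Rσ = 2775.2 nmi
Rhumb: Δφ = -0.5431, Δλ = +1.5557, Δψ = -1.2349, q = Δφ/Δψ = 0.4398 → d_rh = R√(Δφ²+q²Δλ²) = 3006.6 nmi
Excess = (3006.6 − 2775.2) / 2775.2 = 231.4 / 2775.2 = 8.34% ≈ 8.3%

8.3%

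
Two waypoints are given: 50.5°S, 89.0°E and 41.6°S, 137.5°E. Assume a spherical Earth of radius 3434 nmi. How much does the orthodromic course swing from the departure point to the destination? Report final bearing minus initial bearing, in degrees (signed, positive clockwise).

At departure: θ₁ = atan2(sin Δλ cos φ₂, cos φ₁ sin φ₂ − sin φ₁ cos φ₂ cos Δλ) = 94.08°
At arrival: θ₂ = atan2(sin Δλ cos φ₁, −cos φ₂ sin φ₁ + sin φ₂ cos φ₁ cos Δλ) = 58.04°
Δθ = θ₂ − θ₁ = -36.0°

-36.0°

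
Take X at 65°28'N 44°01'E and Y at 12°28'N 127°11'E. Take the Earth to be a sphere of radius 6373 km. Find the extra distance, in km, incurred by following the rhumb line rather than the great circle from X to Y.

376 km

Great circle: cos σ = sin φ₁ sin φ₂ + cos φ₁ cos φ₂ cos Δλ,  σ = 1.3237 rad → d_gc = 8435.7 km
Rhumb line: Δψ = -1.3066, q = Δφ/Δψ = 0.7080, d_rh = R√(Δφ²+q²Δλ²) = 8811.7 km
Excess = 8811.7 − 8435.7 = 376.0 ≈ 376 km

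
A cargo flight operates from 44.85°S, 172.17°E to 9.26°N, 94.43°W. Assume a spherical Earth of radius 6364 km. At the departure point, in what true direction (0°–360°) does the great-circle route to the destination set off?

θ = atan2( sin Δλ·cos φ₂ ,  cos φ₁ sin φ₂ − sin φ₁ cos φ₂ cos Δλ )
  = atan2(+0.9852, +0.0728) = 85.77°

85.8°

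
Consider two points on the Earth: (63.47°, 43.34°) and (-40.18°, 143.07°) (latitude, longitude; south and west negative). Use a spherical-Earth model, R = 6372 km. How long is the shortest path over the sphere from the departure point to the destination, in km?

cos σ = sin φ₁ sin φ₂ + cos φ₁ cos φ₂ cos Δλ
      = sin(63.47°)sin(-40.18°) + cos(63.47°)cos(-40.18°)cos(99.73°) = -0.6349
σ = 129.415° → d = Rσ = 6372·2.25871 = 14393 km

14393 km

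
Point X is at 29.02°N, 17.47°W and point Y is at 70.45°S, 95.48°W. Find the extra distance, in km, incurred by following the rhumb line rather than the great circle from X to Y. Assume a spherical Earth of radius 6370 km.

266 km

Great circle: cos σ = sin φ₁ sin φ₂ + cos φ₁ cos φ₂ cos Δλ,  σ = 1.9783 rad → d_gc = 12602.1 km
Rhumb line: Δψ = -2.2883, q = Δφ/Δψ = 0.7587, d_rh = R√(Δφ²+q²Δλ²) = 12868.3 km
Excess = 12868.3 − 12602.1 = 266.2 ≈ 266 km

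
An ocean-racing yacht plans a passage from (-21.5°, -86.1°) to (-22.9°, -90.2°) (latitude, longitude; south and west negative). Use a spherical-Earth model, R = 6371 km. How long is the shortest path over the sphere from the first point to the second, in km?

450 km

cos σ = sin φ₁ sin φ₂ + cos φ₁ cos φ₂ cos Δλ
      = sin(-21.50°)sin(-22.90°) + cos(-21.50°)cos(-22.90°)cos(-4.10°) = 0.9975
σ = 4.046° → d = Rσ = 6371·0.07061 = 450 km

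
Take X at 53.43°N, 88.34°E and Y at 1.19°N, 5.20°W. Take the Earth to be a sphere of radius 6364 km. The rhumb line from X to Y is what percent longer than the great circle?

Great circle: σ = 1.5909 rad → d_gc = Rσ = 10124.5 km
Rhumb: Δφ = -0.9118, Δλ = -1.6326, Δψ = -1.0866, q = Δφ/Δψ = 0.8391 → d_rh = R√(Δφ²+q²Δλ²) = 10472.4 km
Excess = (10472.4 − 10124.5) / 10124.5 = 347.9 / 10124.5 = 3.44% ≈ 3.4%

3.4%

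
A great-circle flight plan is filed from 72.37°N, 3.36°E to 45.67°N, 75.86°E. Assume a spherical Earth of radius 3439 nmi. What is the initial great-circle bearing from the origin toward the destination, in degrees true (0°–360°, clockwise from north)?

88.6°

N = sin Δλ·cos φ₂ = +0.6664;  D = cos φ₁ sin φ₂ − sin φ₁ cos φ₂ cos Δλ = +0.0164
initial course = atan2(N, D) = 88.59°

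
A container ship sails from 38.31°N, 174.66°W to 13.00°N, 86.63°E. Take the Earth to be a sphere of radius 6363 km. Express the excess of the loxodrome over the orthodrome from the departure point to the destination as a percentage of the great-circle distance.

Great circle: σ = 1.5471 rad → d_gc = Rσ = 9844.3 km
Rhumb: Δφ = -0.4417, Δλ = -1.7228, Δψ = -0.4960, q = Δφ/Δψ = 0.8906 → d_rh = R√(Δφ²+q²Δλ²) = 10159.6 km
Excess = (10159.6 − 9844.3) / 9844.3 = 315.3 / 9844.3 = 3.20% ≈ 3.2%

3.2%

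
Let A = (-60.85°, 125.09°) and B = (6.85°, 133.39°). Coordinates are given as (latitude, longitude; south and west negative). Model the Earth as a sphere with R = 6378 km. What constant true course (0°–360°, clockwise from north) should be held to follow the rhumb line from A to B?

Δψ = ln[tan(π/4+φ₂/2)/tan(π/4+φ₁/2)] = +1.4669
Δλ = +0.1449 rad (taken the short way round)
course = atan2(Δλ, Δψ) = 5.64°

5.6°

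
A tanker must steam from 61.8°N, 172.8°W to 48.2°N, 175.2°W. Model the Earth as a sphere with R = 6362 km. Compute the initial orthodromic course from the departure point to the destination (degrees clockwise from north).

N = sin Δλ·cos φ₂ = -0.0279;  D = cos φ₁ sin φ₂ − sin φ₁ cos φ₂ cos Δλ = -0.2346
initial course = atan2(N, D) = 186.78°

186.8°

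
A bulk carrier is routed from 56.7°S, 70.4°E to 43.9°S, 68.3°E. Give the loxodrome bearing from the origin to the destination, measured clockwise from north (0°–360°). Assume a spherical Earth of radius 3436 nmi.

354.1°

Meridional parts: M(φ₁)=-1.2071, M(φ₂)=-0.8545 → ΔM = +0.3526;  Δλ = -0.0367 rad
tan C = Δλ / ΔM = -0.1039 → C = 354.07°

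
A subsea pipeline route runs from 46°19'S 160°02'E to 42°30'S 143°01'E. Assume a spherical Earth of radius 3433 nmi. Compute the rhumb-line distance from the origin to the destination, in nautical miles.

Δψ = ln[tan(π/4+φ₂/2)/tan(π/4+φ₁/2)] = +0.0933;  Δφ = +0.0666 rad,  Δλ = -0.2970 rad
q = Δφ/Δψ = 0.7140
d = R·√(Δφ² + q²Δλ²) = 3433·0.22227 = 763 nmi

763 nmi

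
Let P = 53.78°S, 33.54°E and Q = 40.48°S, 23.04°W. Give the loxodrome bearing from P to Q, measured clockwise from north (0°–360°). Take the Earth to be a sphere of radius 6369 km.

Meridional parts: M(φ₁)=-1.1177, M(φ₂)=-0.7739 → ΔM = +0.3438;  Δλ = -0.9875 rad
tan C = Δλ / ΔM = -2.8725 → C = 289.19°

289.2°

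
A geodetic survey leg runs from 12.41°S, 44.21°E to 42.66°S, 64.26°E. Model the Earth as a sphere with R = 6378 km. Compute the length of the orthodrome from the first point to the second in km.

3883 km

cos σ = sin φ₁ sin φ₂ + cos φ₁ cos φ₂ cos Δλ
      = sin(-12.41°)sin(-42.66°) + cos(-12.41°)cos(-42.66°)cos(20.05°) = 0.8203
σ = 34.884° → d = Rσ = 6378·0.60885 = 3883 km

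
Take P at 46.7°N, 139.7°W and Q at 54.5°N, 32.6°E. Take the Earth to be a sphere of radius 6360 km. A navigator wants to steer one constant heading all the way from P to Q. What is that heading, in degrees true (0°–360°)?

Meridional parts: M(φ₁)=+0.9240, M(φ₂)=+1.1391 → ΔM = +0.2151;  Δλ = +3.0072 rad
tan C = Δλ / ΔM = +13.9780 → C = 85.91°

85.9°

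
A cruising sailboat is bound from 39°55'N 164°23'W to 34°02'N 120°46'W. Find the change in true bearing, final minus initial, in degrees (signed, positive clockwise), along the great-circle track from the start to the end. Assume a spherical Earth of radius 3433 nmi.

+27.1°

At departure: θ₁ = atan2(sin Δλ cos φ₂, cos φ₁ sin φ₂ − sin φ₁ cos φ₂ cos Δλ) = 85.57°
At arrival: θ₂ = atan2(sin Δλ cos φ₁, −cos φ₂ sin φ₁ + sin φ₂ cos φ₁ cos Δλ) = 112.67°
Δθ = θ₂ − θ₁ = +27.1°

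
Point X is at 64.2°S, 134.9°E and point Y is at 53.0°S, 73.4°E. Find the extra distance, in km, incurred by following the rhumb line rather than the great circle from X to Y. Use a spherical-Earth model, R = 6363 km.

133 km

Great circle: cos σ = sin φ₁ sin φ₂ + cos φ₁ cos φ₂ cos Δλ,  σ = 0.5661 rad → d_gc = 3602.0 km
Rhumb line: Δψ = +0.3791, q = Δφ/Δψ = 0.5157, d_rh = R√(Δφ²+q²Δλ²) = 3735.2 km
Excess = 3735.2 − 3602.0 = 133.2 ≈ 133 km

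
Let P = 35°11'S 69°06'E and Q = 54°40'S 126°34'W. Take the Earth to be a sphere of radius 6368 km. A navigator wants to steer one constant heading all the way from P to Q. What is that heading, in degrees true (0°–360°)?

99.6°

Meridional parts: M(φ₁)=-0.6567, M(φ₂)=-1.1441 → ΔM = -0.4874;  Δλ = +2.8682 rad
tan C = Δλ / ΔM = -5.8848 → C = 99.64°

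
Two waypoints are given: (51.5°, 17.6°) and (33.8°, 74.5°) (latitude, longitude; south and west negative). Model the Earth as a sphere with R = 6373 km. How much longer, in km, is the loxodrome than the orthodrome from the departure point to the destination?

100 km

Great circle: cos σ = sin φ₁ sin φ₂ + cos φ₁ cos φ₂ cos Δλ,  σ = 0.7701 rad → d_gc = 4907.7 km
Rhumb line: Δψ = -0.4246, q = Δφ/Δψ = 0.7275, d_rh = R√(Δφ²+q²Δλ²) = 5007.8 km
Excess = 5007.8 − 4907.7 = 100.1 ≈ 100 km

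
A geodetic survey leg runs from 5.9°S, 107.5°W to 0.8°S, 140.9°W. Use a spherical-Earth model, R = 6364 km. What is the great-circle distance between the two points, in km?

cos σ = sin φ₁ sin φ₂ + cos φ₁ cos φ₂ cos Δλ
      = sin(-5.90°)sin(-0.80°) + cos(-5.90°)cos(-0.80°)cos(-33.40°) = 0.8318
σ = 33.718° → d = Rσ = 6364·0.58849 = 3745 km

3745 km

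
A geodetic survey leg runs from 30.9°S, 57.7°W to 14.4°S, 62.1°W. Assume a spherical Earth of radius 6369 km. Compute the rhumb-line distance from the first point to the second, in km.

Δψ = ln[tan(π/4+φ₂/2)/tan(π/4+φ₁/2)] = +0.3135;  Δφ = +0.2880 rad,  Δλ = -0.0768 rad
q = Δφ/Δψ = 0.9186
d = R·√(Δφ² + q²Δλ²) = 6369·0.29649 = 1888 km

1888 km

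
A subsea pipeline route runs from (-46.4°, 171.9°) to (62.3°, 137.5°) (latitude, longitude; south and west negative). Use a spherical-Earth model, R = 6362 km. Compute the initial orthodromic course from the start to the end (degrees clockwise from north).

θ = atan2( sin Δλ·cos φ₂ ,  cos φ₁ sin φ₂ − sin φ₁ cos φ₂ cos Δλ )
  = atan2(-0.2626, +0.8883) = 343.53°

343.5°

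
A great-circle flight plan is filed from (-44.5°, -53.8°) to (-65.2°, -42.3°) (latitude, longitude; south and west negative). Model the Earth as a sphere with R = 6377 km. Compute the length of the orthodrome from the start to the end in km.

2410 km

cos σ = sin φ₁ sin φ₂ + cos φ₁ cos φ₂ cos Δλ
      = sin(-44.50°)sin(-65.20°) + cos(-44.50°)cos(-65.20°)cos(11.50°) = 0.9294
σ = 21.653° → d = Rσ = 6377·0.37791 = 2410 km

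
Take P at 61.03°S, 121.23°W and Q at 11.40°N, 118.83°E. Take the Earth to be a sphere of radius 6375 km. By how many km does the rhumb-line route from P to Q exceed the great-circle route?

815 km

Great circle: cos σ = sin φ₁ sin φ₂ + cos φ₁ cos φ₂ cos Δλ,  σ = 1.9931 rad → d_gc = 12706.2 km
Rhumb line: Δψ = +1.5538, q = Δφ/Δψ = 0.8136, d_rh = R√(Δφ²+q²Δλ²) = 13521.5 km
Excess = 13521.5 − 12706.2 = 815.3 ≈ 815 km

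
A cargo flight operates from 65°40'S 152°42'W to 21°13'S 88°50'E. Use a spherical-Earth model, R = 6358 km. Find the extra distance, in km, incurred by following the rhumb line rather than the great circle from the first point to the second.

Great circle: cos σ = sin φ₁ sin φ₂ + cos φ₁ cos φ₂ cos Δλ,  σ = 1.4236 rad → d_gc = 9051.3 km
Rhumb line: Δψ = +1.1553, q = Δφ/Δψ = 0.6715, d_rh = R√(Δφ²+q²Δλ²) = 10112.5 km
Excess = 10112.5 − 9051.3 = 1061.2 ≈ 1061 km

1061 km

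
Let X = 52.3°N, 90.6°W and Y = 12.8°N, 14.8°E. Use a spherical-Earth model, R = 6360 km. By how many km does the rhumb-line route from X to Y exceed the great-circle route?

Great circle: cos σ = sin φ₁ sin φ₂ + cos φ₁ cos φ₂ cos Δλ,  σ = 1.5539 rad → d_gc = 9882.6 km
Rhumb line: Δψ = -0.8494, q = Δφ/Δψ = 0.8116, d_rh = R√(Δφ²+q²Δλ²) = 10459.2 km
Excess = 10459.2 − 9882.6 = 576.6 ≈ 577 km

577 km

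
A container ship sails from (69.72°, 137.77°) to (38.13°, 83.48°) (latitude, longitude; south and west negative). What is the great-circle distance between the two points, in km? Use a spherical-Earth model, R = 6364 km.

4711 km

cos σ = sin φ₁ sin φ₂ + cos φ₁ cos φ₂ cos Δλ
      = sin(69.72°)sin(38.13°) + cos(69.72°)cos(38.13°)cos(-54.29°) = 0.7383
σ = 42.412° → d = Rσ = 6364·0.74023 = 4711 km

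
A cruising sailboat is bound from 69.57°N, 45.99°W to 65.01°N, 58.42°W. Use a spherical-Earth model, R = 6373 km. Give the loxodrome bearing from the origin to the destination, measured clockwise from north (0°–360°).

226.4°

Δψ = ln[tan(π/4+φ₂/2)/tan(π/4+φ₁/2)] = -0.2068
Δλ = -0.2169 rad (taken the short way round)
course = atan2(Δλ, Δψ) = 226.37°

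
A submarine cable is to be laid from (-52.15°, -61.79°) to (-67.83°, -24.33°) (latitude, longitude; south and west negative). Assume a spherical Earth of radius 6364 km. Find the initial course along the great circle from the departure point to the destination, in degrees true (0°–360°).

N = sin Δλ·cos φ₂ = +0.2295;  D = cos φ₁ sin φ₂ − sin φ₁ cos φ₂ cos Δλ = -0.3317
initial course = atan2(N, D) = 145.32°

145.3°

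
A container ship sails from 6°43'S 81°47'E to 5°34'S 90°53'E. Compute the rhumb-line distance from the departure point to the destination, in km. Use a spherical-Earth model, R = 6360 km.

Δψ = ln[tan(π/4+φ₂/2)/tan(π/4+φ₁/2)] = +0.0202;  Δφ = +0.0201 rad,  Δλ = +0.1588 rad
q = Δφ/Δψ = 0.9942
d = R·√(Δφ² + q²Δλ²) = 6360·0.15918 = 1012 km

1012 km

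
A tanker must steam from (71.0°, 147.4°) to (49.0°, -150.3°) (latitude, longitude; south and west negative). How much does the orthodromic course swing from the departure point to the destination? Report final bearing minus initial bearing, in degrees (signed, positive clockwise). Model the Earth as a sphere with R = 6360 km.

+56.1°

At departure: θ₁ = atan2(sin Δλ cos φ₂, cos φ₁ sin φ₂ − sin φ₁ cos φ₂ cos Δλ) = 94.20°
At arrival: θ₂ = atan2(sin Δλ cos φ₁, −cos φ₂ sin φ₁ + sin φ₂ cos φ₁ cos Δλ) = 150.34°
Δθ = θ₂ − θ₁ = +56.1°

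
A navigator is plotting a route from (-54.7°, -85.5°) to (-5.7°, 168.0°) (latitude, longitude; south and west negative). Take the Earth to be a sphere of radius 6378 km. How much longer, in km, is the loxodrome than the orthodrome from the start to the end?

583 km

Great circle: cos σ = sin φ₁ sin φ₂ + cos φ₁ cos φ₂ cos Δλ,  σ = 1.6531 rad → d_gc = 10543.7 km
Rhumb line: Δψ = +1.0455, q = Δφ/Δψ = 0.8180, d_rh = R√(Δφ²+q²Δλ²) = 11126.3 km
Excess = 11126.3 − 10543.7 = 582.6 ≈ 583 km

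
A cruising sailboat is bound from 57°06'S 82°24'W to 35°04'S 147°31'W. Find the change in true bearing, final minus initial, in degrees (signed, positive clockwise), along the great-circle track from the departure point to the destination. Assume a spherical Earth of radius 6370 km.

Initial bearing θ₁ = atan2(sin Δλ cos φ₂, cos φ₁ sin φ₂ − sin φ₁ cos φ₂ cos Δλ) = 268.23°
Final bearing θ₂ = (initial bearing from the destination back to the start) + 180° = 318.45°
Δθ = θ₂ − θ₁ = +50.2°

+50.2°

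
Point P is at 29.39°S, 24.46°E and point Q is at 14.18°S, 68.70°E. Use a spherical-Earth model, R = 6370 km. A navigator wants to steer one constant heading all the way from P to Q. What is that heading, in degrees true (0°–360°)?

69.6°

Meridional parts: M(φ₁)=-0.5371, M(φ₂)=-0.2501 → ΔM = +0.2870;  Δλ = +0.7721 rad
tan C = Δλ / ΔM = +2.6904 → C = 69.61°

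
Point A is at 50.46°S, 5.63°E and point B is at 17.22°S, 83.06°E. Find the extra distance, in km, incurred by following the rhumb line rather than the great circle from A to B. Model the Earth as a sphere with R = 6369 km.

Great circle: cos σ = sin φ₁ sin φ₂ + cos φ₁ cos φ₂ cos Δλ,  σ = 1.2018 rad → d_gc = 7654.5 km
Rhumb line: Δψ = +0.7181, q = Δφ/Δψ = 0.8079, d_rh = R√(Δφ²+q²Δλ²) = 7874.7 km
Excess = 7874.7 − 7654.5 = 220.2 ≈ 220 km

220 km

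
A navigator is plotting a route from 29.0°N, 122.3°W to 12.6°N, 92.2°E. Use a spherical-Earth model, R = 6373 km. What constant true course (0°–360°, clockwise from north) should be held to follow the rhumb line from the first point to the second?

263.1°

Meridional parts: M(φ₁)=+0.5293, M(φ₂)=+0.2217 → ΔM = -0.3075;  Δλ = -2.5395 rad
tan C = Δλ / ΔM = +8.2571 → C = 263.09°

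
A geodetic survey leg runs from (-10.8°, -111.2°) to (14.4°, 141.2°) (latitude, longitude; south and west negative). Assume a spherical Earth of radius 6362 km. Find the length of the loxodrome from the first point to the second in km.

Δψ = ln[tan(π/4+φ₂/2)/tan(π/4+φ₁/2)] = +0.4436;  Δφ = +0.4398 rad,  Δλ = -1.8780 rad
q = Δφ/Δψ = 0.9914
d = R·√(Δφ² + q²Δλ²) = 6362·1.91307 = 12171 km

12171 km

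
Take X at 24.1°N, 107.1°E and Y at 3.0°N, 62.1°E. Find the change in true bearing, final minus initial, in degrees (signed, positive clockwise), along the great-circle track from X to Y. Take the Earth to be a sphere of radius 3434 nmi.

-11.3°

Initial bearing θ₁ = atan2(sin Δλ cos φ₂, cos φ₁ sin φ₂ − sin φ₁ cos φ₂ cos Δλ) = 251.19°
Final bearing θ₂ = (initial bearing from the destination back to the start) + 180° = 239.91°
Δθ = θ₂ − θ₁ = -11.3°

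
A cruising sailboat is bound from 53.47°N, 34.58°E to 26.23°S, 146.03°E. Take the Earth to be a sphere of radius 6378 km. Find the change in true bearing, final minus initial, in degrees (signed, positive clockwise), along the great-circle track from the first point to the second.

At departure: θ₁ = atan2(sin Δλ cos φ₂, cos φ₁ sin φ₂ − sin φ₁ cos φ₂ cos Δλ) = 89.97°
At arrival: θ₂ = atan2(sin Δλ cos φ₁, −cos φ₂ sin φ₁ + sin φ₂ cos φ₁ cos Δλ) = 138.43°
Δθ = θ₂ − θ₁ = +48.5°

+48.5°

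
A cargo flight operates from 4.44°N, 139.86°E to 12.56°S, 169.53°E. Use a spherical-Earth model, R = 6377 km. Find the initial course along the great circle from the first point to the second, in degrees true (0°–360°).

θ = atan2( sin Δλ·cos φ₂ ,  cos φ₁ sin φ₂ − sin φ₁ cos φ₂ cos Δλ )
  = atan2(+0.4832, -0.2825) = 120.31°

120.3°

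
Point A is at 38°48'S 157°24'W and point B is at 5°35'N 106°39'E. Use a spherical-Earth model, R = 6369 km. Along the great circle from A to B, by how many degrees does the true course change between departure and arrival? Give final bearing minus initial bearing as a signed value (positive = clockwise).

Initial bearing θ₁ = atan2(sin Δλ cos φ₂, cos φ₁ sin φ₂ − sin φ₁ cos φ₂ cos Δλ) = 270.65°
Final bearing θ₂ = (initial bearing from the destination back to the start) + 180° = 308.46°
Δθ = θ₂ − θ₁ = +37.8°

+37.8°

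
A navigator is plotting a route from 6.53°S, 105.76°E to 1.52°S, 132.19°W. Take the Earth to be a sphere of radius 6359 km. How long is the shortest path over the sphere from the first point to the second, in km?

cos σ = sin φ₁ sin φ₂ + cos φ₁ cos φ₂ cos Δλ
      = sin(-6.53°)sin(-1.52°) + cos(-6.53°)cos(-1.52°)cos(122.05°) = -0.5240
σ = 121.602° → d = Rσ = 6359·2.12235 = 13496 km

13496 km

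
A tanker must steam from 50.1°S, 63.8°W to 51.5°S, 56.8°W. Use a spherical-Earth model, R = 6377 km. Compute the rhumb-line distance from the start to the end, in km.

Δψ = ln[tan(π/4+φ₂/2)/tan(π/4+φ₁/2)] = -0.0387;  Δφ = -0.0244 rad,  Δλ = +0.1222 rad
q = Δφ/Δψ = 0.6320
d = R·√(Δφ² + q²Δλ²) = 6377·0.08098 = 516 km

516 km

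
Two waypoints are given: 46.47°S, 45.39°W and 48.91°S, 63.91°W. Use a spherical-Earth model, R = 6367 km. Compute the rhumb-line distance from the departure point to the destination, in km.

Rhumb course C = atan2(Δλ, Δψ) with Δψ = ln[tan(π/4+φ₂/2)/tan(π/4+φ₁/2)] = -0.0633, Δλ = -0.3232 → C = 258.92°
d = R·|Δφ| / |cos C| = 6367·0.04259 / 0.19213 = 1411 km

1411 km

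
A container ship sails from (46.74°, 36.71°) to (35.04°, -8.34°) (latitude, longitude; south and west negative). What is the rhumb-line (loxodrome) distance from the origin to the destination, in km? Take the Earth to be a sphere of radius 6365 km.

3985 km

Δψ = ln[tan(π/4+φ₂/2)/tan(π/4+φ₁/2)] = -0.2713;  Δφ = -0.2042 rad,  Δλ = -0.7863 rad
q = Δφ/Δψ = 0.7527
d = R·√(Δφ² + q²Δλ²) = 6365·0.62604 = 3985 km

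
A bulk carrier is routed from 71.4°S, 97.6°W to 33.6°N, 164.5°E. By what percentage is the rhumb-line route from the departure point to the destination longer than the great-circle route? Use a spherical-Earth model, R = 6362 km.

3.4%

Great circle: σ = 2.1664 rad → d_gc = Rσ = 13782.6 km
Rhumb: Δφ = +1.8326, Δλ = -1.7087, Δψ = +2.4326, q = Δφ/Δψ = 0.7533 → d_rh = R√(Δφ²+q²Δλ²) = 14247.6 km
Excess = (14247.6 − 13782.6) / 13782.6 = 465.0 / 13782.6 = 3.37% ≈ 3.4%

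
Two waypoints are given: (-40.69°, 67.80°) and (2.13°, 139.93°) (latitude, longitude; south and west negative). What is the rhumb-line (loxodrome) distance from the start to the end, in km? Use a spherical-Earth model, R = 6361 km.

Rhumb course C = atan2(Δλ, Δψ) with Δψ = ln[tan(π/4+φ₂/2)/tan(π/4+φ₁/2)] = +0.8159, Δλ = +1.2589 → C = 57.05°
d = R·|Δφ| / |cos C| = 6361·0.74735 / 0.54387 = 8741 km

8741 km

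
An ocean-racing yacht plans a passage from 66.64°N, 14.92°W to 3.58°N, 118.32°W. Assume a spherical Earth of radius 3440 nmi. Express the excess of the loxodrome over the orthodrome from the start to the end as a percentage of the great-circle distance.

Great circle: σ = 1.6052 rad → d_gc = Rσ = 5521.9 nmi
Rhumb: Δφ = -1.1006, Δλ = -1.8047, Δψ = -1.5138, q = Δφ/Δψ = 0.7270 → d_rh = R√(Δφ²+q²Δλ²) = 5891.1 nmi
Excess = (5891.1 − 5521.9) / 5521.9 = 369.2 / 5521.9 = 6.69% ≈ 6.7%

6.7%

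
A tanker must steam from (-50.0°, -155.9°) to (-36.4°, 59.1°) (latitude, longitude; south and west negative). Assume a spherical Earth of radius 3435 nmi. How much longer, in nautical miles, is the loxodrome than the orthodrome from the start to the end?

Great circle: cos σ = sin φ₁ sin φ₂ + cos φ₁ cos φ₂ cos Δλ,  σ = 1.5400 rad → d_gc = 5290.0 nmi
Rhumb line: Δψ = +0.3278, q = Δφ/Δψ = 0.7242, d_rh = R√(Δφ²+q²Δλ²) = 6348.2 nmi
Excess = 6348.2 − 5290.0 = 1058.2 ≈ 1058 nmi

1058 nmi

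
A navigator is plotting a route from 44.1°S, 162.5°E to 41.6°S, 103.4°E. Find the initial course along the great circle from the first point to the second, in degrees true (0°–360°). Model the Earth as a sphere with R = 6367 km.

θ = atan2( sin Δλ·cos φ₂ ,  cos φ₁ sin φ₂ − sin φ₁ cos φ₂ cos Δλ )
  = atan2(-0.6417, -0.2095) = 251.92°

251.9°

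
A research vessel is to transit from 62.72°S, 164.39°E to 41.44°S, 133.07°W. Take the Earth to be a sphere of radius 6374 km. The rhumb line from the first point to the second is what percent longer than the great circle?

3.3%

Great circle: σ = 0.7278 rad → d_gc = Rσ = 4638.8 km
Rhumb: Δφ = +0.3714, Δλ = +1.0915, Δψ = +0.6200, q = Δφ/Δψ = 0.5990 → d_rh = R√(Δφ²+q²Δλ²) = 4793.2 km
Excess = (4793.2 − 4638.8) / 4638.8 = 154.4 / 4638.8 = 3.33% ≈ 3.3%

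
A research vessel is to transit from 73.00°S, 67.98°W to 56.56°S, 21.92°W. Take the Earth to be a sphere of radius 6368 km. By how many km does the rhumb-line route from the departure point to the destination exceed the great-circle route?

61 km

Great circle: cos σ = sin φ₁ sin φ₂ + cos φ₁ cos φ₂ cos Δλ,  σ = 0.4280 rad → d_gc = 2725.5 km
Rhumb line: Δψ = +0.6981, q = Δφ/Δψ = 0.4110, d_rh = R√(Δφ²+q²Δλ²) = 2786.7 km
Excess = 2786.7 − 2725.5 = 61.2 ≈ 61 km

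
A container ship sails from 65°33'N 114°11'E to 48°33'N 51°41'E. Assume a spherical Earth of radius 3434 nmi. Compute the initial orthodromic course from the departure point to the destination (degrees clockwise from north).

N = sin Δλ·cos φ₂ = -0.5872;  D = cos φ₁ sin φ₂ − sin φ₁ cos φ₂ cos Δλ = +0.0320
initial course = atan2(N, D) = 273.12°

273.1°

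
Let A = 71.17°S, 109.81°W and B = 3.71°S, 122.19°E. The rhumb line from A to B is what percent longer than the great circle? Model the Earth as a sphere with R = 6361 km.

Great circle: σ = 1.7083 rad → d_gc = Rσ = 10866.4 km
Rhumb: Δφ = +1.1774, Δλ = -2.2340, Δψ = +1.7321, q = Δφ/Δψ = 0.6798 → d_rh = R√(Δφ²+q²Δλ²) = 12223.1 km
Excess = (12223.1 − 10866.4) / 10866.4 = 1356.7 / 10866.4 = 12.49% ≈ 12.5%

12.5%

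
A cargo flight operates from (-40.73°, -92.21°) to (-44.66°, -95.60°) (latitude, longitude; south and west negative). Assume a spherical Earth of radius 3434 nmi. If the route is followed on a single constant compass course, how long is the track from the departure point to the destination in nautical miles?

Δψ = ln[tan(π/4+φ₂/2)/tan(π/4+φ₁/2)] = -0.0934;  Δφ = -0.0686 rad,  Δλ = -0.0592 rad
q = Δφ/Δψ = 0.7346
d = R·√(Δφ² + q²Δλ²) = 3434·0.08120 = 279 nmi

279 nmi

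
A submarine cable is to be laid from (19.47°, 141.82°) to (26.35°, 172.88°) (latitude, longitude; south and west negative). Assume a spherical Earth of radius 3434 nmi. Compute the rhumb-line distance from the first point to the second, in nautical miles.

Δψ = ln[tan(π/4+φ₂/2)/tan(π/4+φ₁/2)] = +0.1305;  Δφ = +0.1201 rad,  Δλ = +0.5421 rad
q = Δφ/Δψ = 0.9204
d = R·√(Δφ² + q²Δλ²) = 3434·0.51318 = 1762 nmi

1762 nmi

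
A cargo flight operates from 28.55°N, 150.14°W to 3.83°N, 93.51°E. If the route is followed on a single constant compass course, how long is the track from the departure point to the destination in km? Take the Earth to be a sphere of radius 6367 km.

12606 km

Δψ = ln[tan(π/4+φ₂/2)/tan(π/4+φ₁/2)] = -0.4534;  Δφ = -0.4314 rad,  Δλ = -2.0307 rad
q = Δφ/Δψ = 0.9516
d = R·√(Δφ² + q²Δλ²) = 6367·1.97996 = 12606 km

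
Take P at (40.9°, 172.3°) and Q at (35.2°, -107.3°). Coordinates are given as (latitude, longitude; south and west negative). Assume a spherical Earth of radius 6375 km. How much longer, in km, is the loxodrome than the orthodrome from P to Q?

247 km

Great circle: cos σ = sin φ₁ sin φ₂ + cos φ₁ cos φ₂ cos Δλ,  σ = 1.0697 rad → d_gc = 6819.1 km
Rhumb line: Δψ = -0.1264, q = Δφ/Δψ = 0.7867, d_rh = R√(Δφ²+q²Δλ²) = 7066.5 km
Excess = 7066.5 − 6819.1 = 247.4 ≈ 247 km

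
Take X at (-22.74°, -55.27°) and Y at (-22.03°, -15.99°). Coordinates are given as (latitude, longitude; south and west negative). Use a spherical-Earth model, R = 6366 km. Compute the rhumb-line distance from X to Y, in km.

Δψ = ln[tan(π/4+φ₂/2)/tan(π/4+φ₁/2)] = +0.0134;  Δφ = +0.0124 rad,  Δλ = +0.6856 rad
q = Δφ/Δψ = 0.9246
d = R·√(Δφ² + q²Δλ²) = 6366·0.63402 = 4036 km

4036 km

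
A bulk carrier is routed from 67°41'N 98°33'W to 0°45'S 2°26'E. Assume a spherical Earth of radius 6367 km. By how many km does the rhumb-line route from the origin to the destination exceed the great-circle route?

637 km

Great circle: cos σ = sin φ₁ sin φ₂ + cos φ₁ cos φ₂ cos Δλ,  σ = 1.6553 rad → d_gc = 10539.6 km
Rhumb line: Δψ = -1.6364, q = Δφ/Δψ = 0.7299, d_rh = R√(Δφ²+q²Δλ²) = 11176.7 km
Excess = 11176.7 − 10539.6 = 637.1 ≈ 637 km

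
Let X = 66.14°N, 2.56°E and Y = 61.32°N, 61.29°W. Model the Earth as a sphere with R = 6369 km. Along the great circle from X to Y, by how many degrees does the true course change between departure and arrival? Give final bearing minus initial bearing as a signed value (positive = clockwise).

-58.4°

Initial bearing θ₁ = atan2(sin Δλ cos φ₂, cos φ₁ sin φ₂ − sin φ₁ cos φ₂ cos Δλ) = 290.54°
Final bearing θ₂ = (initial bearing from the destination back to the start) + 180° = 232.12°
Δθ = θ₂ − θ₁ = -58.4°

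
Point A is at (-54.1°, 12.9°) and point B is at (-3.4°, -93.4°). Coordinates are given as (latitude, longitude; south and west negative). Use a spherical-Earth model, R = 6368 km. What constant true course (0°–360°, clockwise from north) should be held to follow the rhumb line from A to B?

299.9°

Meridional parts: M(φ₁)=-1.1272, M(φ₂)=-0.0594 → ΔM = +1.0678;  Δλ = -1.8553 rad
tan C = Δλ / ΔM = -1.7375 → C = 299.92°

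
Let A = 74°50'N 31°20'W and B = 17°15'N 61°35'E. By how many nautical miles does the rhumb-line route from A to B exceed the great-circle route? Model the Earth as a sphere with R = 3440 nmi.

313 nmi

Great circle: cos σ = sin φ₁ sin φ₂ + cos φ₁ cos φ₂ cos Δλ,  σ = 1.2938 rad → d_gc = 4450.6 nmi
Rhumb line: Δψ = -1.7107, q = Δφ/Δψ = 0.5875, d_rh = R√(Δφ²+q²Δλ²) = 4763.8 nmi
Excess = 4763.8 − 4450.6 = 313.2 ≈ 313 nmi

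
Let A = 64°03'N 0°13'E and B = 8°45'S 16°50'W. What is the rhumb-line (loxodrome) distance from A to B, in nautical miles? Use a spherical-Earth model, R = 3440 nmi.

4444 nmi

Rhumb course C = atan2(Δλ, Δψ) with Δψ = ln[tan(π/4+φ₂/2)/tan(π/4+φ₁/2)] = -1.6212, Δλ = -0.2976 → C = 190.40°
d = R·|Δφ| / |cos C| = 3440·1.27060 / 0.98357 = 4444 nmi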